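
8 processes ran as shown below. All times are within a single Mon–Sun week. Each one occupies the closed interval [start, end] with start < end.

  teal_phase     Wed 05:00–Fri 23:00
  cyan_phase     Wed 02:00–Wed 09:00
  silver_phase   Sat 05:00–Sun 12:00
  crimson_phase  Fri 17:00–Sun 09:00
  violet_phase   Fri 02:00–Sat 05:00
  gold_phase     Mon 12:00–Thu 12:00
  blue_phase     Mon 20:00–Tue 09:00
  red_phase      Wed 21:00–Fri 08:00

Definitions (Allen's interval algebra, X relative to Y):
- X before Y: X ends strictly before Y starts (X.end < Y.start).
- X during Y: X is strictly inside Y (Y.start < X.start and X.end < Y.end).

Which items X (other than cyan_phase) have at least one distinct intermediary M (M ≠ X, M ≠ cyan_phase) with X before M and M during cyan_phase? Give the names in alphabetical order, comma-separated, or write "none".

Target cyan_phase = [Wed 02:00, Wed 09:00].
Intermediaries M with M during cyan_phase: none.
Union: none.

none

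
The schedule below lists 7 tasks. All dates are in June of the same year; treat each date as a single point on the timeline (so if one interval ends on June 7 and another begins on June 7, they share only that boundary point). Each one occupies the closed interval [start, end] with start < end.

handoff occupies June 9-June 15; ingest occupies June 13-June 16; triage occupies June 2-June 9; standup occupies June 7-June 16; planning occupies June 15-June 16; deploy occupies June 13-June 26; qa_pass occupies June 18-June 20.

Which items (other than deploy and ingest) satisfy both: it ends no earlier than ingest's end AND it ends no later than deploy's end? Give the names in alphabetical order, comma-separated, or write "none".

planning, qa_pass, standup

Conditions: its end is no earlier than ingest's end (X.end >= June 16) AND its end is no later than deploy's end (X.end <= June 26).
handoff: end June 15 >= June 16? ✗; end June 15 <= June 26? ✓ → no.
planning: end June 16 >= June 16? ✓; end June 16 <= June 26? ✓ → yes.
qa_pass: end June 20 >= June 16? ✓; end June 20 <= June 26? ✓ → yes.
standup: end June 16 >= June 16? ✓; end June 16 <= June 26? ✓ → yes.
triage: end June 9 >= June 16? ✗; end June 9 <= June 26? ✓ → no.
Result: planning, qa_pass, standup.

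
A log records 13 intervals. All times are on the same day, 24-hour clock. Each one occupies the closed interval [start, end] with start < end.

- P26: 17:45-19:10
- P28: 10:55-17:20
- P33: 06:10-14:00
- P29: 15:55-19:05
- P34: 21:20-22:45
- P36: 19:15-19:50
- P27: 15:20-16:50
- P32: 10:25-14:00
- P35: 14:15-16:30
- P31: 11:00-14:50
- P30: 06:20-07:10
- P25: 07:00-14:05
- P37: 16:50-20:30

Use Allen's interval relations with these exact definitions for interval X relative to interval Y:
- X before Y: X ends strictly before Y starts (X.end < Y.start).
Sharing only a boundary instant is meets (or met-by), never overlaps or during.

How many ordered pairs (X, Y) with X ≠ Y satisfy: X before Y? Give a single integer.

53

Checking all 156 ordered pairs for relation 'before'; matching pairs in alphabetical order:
(P25, P26): P25 before P26 ✓
(P25, P27): P25 before P27 ✓
(P25, P29): P25 before P29 ✓
(P25, P34): P25 before P34 ✓
(P25, P35): P25 before P35 ✓
(P25, P36): P25 before P36 ✓
(P25, P37): P25 before P37 ✓
(P26, P34): P26 before P34 ✓
(P26, P36): P26 before P36 ✓
(P27, P26): P27 before P26 ✓
(P27, P34): P27 before P34 ✓
(P27, P36): P27 before P36 ✓
(P28, P26): P28 before P26 ✓
(P28, P34): P28 before P34 ✓
(P28, P36): P28 before P36 ✓
(P29, P34): P29 before P34 ✓
(P29, P36): P29 before P36 ✓
(P30, P26): P30 before P26 ✓
(P30, P27): P30 before P27 ✓
(P30, P28): P30 before P28 ✓
(P30, P29): P30 before P29 ✓
(P30, P31): P30 before P31 ✓
(P30, P32): P30 before P32 ✓
(P30, P34): P30 before P34 ✓
... plus 29 further pairs not listed.
Count: 53.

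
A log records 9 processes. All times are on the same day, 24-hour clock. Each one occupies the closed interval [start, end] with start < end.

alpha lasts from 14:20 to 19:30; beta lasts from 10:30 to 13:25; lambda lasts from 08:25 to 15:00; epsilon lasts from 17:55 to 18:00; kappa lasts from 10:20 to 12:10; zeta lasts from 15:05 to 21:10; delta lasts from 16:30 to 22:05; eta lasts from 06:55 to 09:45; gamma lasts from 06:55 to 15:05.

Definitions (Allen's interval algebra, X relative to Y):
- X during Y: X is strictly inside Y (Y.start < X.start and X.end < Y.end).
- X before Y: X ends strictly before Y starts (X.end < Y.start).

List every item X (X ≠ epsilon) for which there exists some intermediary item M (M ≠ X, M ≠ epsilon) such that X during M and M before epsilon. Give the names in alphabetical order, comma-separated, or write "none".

Target epsilon = [17:55, 18:00].
Intermediaries M with M before epsilon: beta, eta, gamma, kappa, lambda.
Via beta — items with X during beta: none.
Via eta — items with X during eta: none.
Via gamma — items with X during gamma: beta, kappa, lambda.
Via kappa — items with X during kappa: none.
Via lambda — items with X during lambda: beta, kappa.
Union: beta, kappa, lambda.

beta, kappa, lambda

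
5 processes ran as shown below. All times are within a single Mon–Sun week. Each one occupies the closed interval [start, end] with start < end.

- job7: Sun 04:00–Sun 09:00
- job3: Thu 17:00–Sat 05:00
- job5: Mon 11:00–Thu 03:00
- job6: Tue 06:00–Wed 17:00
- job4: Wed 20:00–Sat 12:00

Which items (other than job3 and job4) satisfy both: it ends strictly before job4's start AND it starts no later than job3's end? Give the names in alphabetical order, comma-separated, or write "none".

Conditions: its end is strictly before job4's start (X.end < Wed 20:00) AND its start is no later than job3's end (X.start <= Sat 05:00).
job5: end Thu 03:00 < Wed 20:00? ✗; start Mon 11:00 <= Sat 05:00? ✓ → no.
job6: end Wed 17:00 < Wed 20:00? ✓; start Tue 06:00 <= Sat 05:00? ✓ → yes.
job7: end Sun 09:00 < Wed 20:00? ✗; start Sun 04:00 <= Sat 05:00? ✗ → no.
Result: job6.

job6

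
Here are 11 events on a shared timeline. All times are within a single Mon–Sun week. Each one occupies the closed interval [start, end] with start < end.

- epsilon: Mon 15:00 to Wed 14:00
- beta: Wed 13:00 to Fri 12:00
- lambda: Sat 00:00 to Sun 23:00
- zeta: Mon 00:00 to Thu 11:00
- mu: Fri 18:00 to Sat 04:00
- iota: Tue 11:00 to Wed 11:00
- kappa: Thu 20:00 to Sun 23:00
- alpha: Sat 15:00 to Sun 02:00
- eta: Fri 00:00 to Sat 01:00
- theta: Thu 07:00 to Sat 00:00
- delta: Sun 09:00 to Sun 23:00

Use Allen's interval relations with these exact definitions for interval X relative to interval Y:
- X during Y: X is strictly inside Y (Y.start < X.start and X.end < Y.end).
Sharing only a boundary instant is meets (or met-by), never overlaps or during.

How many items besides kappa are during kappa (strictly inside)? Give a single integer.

3

Target kappa = [Thu 20:00, Sun 23:00].
alpha [Sat 15:00, Sun 02:00] → during → counts.
beta [Wed 13:00, Fri 12:00] → overlaps → no.
delta [Sun 09:00, Sun 23:00] → finishes → no.
epsilon [Mon 15:00, Wed 14:00] → before → no.
eta [Fri 00:00, Sat 01:00] → during → counts.
iota [Tue 11:00, Wed 11:00] → before → no.
lambda [Sat 00:00, Sun 23:00] → finishes → no.
mu [Fri 18:00, Sat 04:00] → during → counts.
theta [Thu 07:00, Sat 00:00] → overlaps → no.
zeta [Mon 00:00, Thu 11:00] → before → no.
Total: 3.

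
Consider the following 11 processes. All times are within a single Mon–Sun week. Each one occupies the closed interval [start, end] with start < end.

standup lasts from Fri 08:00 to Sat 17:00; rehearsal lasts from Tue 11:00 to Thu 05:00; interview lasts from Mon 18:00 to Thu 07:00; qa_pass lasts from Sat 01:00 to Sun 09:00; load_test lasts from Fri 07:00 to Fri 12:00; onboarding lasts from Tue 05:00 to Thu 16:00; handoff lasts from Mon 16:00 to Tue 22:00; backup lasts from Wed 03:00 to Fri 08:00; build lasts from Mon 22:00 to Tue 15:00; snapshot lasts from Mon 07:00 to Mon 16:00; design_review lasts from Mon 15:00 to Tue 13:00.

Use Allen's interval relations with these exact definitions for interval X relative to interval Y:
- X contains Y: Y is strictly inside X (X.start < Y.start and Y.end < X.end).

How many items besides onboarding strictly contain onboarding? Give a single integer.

Target onboarding = [Tue 05:00, Thu 16:00].
backup [Wed 03:00, Fri 08:00] → overlapped-by → no.
build [Mon 22:00, Tue 15:00] → overlaps → no.
design_review [Mon 15:00, Tue 13:00] → overlaps → no.
handoff [Mon 16:00, Tue 22:00] → overlaps → no.
interview [Mon 18:00, Thu 07:00] → overlaps → no.
load_test [Fri 07:00, Fri 12:00] → after → no.
qa_pass [Sat 01:00, Sun 09:00] → after → no.
rehearsal [Tue 11:00, Thu 05:00] → during → no.
snapshot [Mon 07:00, Mon 16:00] → before → no.
standup [Fri 08:00, Sat 17:00] → after → no.
Total: 0.

0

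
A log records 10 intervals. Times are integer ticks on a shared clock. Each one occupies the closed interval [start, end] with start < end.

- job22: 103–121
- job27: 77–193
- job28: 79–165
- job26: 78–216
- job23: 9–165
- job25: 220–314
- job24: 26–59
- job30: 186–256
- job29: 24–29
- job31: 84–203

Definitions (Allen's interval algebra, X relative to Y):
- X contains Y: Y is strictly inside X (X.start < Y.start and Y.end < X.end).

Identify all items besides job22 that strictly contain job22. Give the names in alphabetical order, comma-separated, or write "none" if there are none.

job23, job26, job27, job28, job31

Target job22 = [103, 121].
job23 [9, 165] → contains → yes.
job24 [26, 59] → before → no.
job25 [220, 314] → after → no.
job26 [78, 216] → contains → yes.
job27 [77, 193] → contains → yes.
job28 [79, 165] → contains → yes.
job29 [24, 29] → before → no.
job30 [186, 256] → after → no.
job31 [84, 203] → contains → yes.
Result: job23, job26, job27, job28, job31.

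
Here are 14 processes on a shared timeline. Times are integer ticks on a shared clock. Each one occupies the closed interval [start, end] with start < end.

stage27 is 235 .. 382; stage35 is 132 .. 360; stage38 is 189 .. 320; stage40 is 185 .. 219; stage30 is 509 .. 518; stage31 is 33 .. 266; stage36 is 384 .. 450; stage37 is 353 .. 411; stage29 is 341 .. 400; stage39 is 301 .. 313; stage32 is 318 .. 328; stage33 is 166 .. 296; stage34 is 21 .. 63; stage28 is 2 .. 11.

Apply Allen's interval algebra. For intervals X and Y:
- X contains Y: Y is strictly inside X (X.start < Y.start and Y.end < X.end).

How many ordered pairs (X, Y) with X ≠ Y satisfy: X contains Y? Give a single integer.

Checking all 182 ordered pairs for relation 'contains'; matching pairs in alphabetical order:
(stage27, stage32): stage27 contains stage32 ✓
(stage27, stage39): stage27 contains stage39 ✓
(stage31, stage40): stage31 contains stage40 ✓
(stage33, stage40): stage33 contains stage40 ✓
(stage35, stage32): stage35 contains stage32 ✓
(stage35, stage33): stage35 contains stage33 ✓
(stage35, stage38): stage35 contains stage38 ✓
(stage35, stage39): stage35 contains stage39 ✓
(stage35, stage40): stage35 contains stage40 ✓
(stage38, stage39): stage38 contains stage39 ✓
Count: 10.

10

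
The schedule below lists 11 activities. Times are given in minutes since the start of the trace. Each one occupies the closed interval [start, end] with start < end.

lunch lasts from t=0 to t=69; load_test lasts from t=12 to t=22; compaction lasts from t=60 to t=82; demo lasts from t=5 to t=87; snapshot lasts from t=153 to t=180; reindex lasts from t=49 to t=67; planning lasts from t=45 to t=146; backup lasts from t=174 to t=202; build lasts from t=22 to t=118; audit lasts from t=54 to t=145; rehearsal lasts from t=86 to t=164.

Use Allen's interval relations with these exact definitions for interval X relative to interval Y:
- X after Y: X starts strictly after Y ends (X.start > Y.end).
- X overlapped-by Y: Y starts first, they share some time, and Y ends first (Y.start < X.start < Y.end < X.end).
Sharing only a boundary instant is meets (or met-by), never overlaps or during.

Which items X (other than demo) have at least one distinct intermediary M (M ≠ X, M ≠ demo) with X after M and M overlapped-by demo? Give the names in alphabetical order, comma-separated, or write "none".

Target demo = [t=5, t=87].
Intermediaries M with M overlapped-by demo: audit, build, planning, rehearsal.
Via audit — items with X after audit: backup, snapshot.
Via build — items with X after build: backup, snapshot.
Via planning — items with X after planning: backup, snapshot.
Via rehearsal — items with X after rehearsal: backup.
Union: backup, snapshot.

backup, snapshot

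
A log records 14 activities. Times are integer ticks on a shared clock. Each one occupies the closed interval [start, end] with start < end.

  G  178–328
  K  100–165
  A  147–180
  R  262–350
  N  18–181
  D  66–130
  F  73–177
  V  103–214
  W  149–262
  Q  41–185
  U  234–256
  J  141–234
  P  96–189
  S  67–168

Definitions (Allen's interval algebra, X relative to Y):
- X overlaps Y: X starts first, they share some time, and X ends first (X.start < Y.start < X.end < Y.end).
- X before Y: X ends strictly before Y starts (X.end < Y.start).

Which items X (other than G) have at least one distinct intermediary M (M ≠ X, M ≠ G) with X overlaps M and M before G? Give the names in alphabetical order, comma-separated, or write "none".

Target G = [178, 328].
Intermediaries M with M before G: D, F, K, S.
Via D — items with X overlaps D: none.
Via F — items with X overlaps F: D, S.
Via K — items with X overlaps K: D.
Via S — items with X overlaps S: D.
Union: D, S.

D, S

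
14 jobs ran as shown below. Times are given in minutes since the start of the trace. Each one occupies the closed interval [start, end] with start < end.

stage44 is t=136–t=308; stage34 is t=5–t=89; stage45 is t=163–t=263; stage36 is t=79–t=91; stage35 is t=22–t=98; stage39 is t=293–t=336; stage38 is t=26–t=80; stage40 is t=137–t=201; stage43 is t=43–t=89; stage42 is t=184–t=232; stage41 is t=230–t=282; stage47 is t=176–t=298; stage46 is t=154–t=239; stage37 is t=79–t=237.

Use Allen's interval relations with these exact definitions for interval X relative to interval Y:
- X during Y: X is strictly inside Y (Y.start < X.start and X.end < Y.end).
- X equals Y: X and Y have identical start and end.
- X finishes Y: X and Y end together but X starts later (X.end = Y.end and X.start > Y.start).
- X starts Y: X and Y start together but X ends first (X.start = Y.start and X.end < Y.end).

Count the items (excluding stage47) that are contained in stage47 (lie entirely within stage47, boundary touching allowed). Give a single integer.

Target stage47 = [t=176, t=298].
stage34 [t=5, t=89] → before → no.
stage35 [t=22, t=98] → before → no.
stage36 [t=79, t=91] → before → no.
stage37 [t=79, t=237] → overlaps → no.
stage38 [t=26, t=80] → before → no.
stage39 [t=293, t=336] → overlapped-by → no.
stage40 [t=137, t=201] → overlaps → no.
stage41 [t=230, t=282] → during → counts.
stage42 [t=184, t=232] → during → counts.
stage43 [t=43, t=89] → before → no.
stage44 [t=136, t=308] → contains → no.
stage45 [t=163, t=263] → overlaps → no.
stage46 [t=154, t=239] → overlaps → no.
Total: 2.

2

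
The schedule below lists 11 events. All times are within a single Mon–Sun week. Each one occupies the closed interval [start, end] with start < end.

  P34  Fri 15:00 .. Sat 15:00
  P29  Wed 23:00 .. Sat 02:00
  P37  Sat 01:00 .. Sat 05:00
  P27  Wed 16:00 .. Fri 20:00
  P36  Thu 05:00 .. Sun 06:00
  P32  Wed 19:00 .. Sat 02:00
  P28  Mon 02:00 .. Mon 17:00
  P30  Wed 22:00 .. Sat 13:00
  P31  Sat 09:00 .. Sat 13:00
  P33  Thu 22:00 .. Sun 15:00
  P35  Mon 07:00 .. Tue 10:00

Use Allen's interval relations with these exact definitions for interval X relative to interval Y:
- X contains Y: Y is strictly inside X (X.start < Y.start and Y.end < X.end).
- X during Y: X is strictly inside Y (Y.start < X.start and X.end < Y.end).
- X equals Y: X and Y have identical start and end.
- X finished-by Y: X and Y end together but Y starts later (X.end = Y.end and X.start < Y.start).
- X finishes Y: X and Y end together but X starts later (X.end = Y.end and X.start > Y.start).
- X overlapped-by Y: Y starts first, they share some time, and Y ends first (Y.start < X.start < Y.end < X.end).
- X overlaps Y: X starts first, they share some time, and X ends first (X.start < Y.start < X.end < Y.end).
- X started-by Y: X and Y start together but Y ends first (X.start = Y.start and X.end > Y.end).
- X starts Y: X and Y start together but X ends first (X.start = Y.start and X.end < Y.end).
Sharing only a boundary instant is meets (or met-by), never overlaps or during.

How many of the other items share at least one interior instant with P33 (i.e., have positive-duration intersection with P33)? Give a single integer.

8

Target P33 = [Thu 22:00, Sun 15:00].
P27 [Wed 16:00, Fri 20:00] → overlaps → counts.
P28 [Mon 02:00, Mon 17:00] → before → no.
P29 [Wed 23:00, Sat 02:00] → overlaps → counts.
P30 [Wed 22:00, Sat 13:00] → overlaps → counts.
P31 [Sat 09:00, Sat 13:00] → during → counts.
P32 [Wed 19:00, Sat 02:00] → overlaps → counts.
P34 [Fri 15:00, Sat 15:00] → during → counts.
P35 [Mon 07:00, Tue 10:00] → before → no.
P36 [Thu 05:00, Sun 06:00] → overlaps → counts.
P37 [Sat 01:00, Sat 05:00] → during → counts.
Total: 8.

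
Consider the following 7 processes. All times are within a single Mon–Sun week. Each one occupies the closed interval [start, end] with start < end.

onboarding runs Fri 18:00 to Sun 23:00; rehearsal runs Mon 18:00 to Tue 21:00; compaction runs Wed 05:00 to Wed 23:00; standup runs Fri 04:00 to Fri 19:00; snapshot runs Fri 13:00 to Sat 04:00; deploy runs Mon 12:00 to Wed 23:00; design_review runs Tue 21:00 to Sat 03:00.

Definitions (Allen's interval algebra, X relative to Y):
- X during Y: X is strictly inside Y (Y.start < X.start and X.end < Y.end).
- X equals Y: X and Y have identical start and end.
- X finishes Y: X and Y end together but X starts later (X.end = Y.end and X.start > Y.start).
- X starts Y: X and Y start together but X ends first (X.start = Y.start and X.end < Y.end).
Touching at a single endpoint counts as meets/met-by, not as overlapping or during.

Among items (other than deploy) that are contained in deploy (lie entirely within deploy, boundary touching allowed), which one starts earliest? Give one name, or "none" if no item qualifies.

Target deploy = [Mon 12:00, Wed 23:00].
compaction [Wed 05:00, Wed 23:00] → finishes → candidate.
design_review [Tue 21:00, Sat 03:00] → overlapped-by → excluded.
onboarding [Fri 18:00, Sun 23:00] → after → excluded.
rehearsal [Mon 18:00, Tue 21:00] → during → candidate.
snapshot [Fri 13:00, Sat 04:00] → after → excluded.
standup [Fri 04:00, Fri 19:00] → after → excluded.
Among candidates, earliest start is Mon 18:00 → rehearsal.

rehearsal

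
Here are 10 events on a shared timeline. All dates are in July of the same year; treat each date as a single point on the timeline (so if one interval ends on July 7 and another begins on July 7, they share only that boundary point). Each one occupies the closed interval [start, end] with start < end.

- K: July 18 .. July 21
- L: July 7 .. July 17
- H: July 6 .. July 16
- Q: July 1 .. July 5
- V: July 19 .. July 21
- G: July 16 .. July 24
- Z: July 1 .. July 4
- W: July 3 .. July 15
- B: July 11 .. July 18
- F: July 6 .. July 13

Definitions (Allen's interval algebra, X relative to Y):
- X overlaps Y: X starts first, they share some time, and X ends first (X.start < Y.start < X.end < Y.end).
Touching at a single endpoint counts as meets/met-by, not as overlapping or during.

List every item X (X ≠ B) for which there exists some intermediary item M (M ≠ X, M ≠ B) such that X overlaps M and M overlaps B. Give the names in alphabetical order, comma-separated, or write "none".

F, H, Q, W, Z

Target B = [July 11, July 18].
Intermediaries M with M overlaps B: F, H, L, W.
Via F — items with X overlaps F: none.
Via H — items with X overlaps H: W.
Via L — items with X overlaps L: F, H, W.
Via W — items with X overlaps W: Q, Z.
Union: F, H, Q, W, Z.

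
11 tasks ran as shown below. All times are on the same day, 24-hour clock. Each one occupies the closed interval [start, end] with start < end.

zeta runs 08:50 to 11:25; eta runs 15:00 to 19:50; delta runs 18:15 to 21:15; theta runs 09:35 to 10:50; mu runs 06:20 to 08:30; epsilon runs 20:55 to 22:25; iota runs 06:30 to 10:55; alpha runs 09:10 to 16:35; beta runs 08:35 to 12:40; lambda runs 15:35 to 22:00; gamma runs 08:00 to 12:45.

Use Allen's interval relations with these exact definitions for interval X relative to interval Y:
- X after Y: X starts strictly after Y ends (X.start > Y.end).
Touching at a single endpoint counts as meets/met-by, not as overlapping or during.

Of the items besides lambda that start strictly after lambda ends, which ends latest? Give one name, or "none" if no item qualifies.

none

Target lambda = [15:35, 22:00].
alpha [09:10, 16:35] → overlaps → excluded.
beta [08:35, 12:40] → before → excluded.
delta [18:15, 21:15] → during → excluded.
epsilon [20:55, 22:25] → overlapped-by → excluded.
eta [15:00, 19:50] → overlaps → excluded.
gamma [08:00, 12:45] → before → excluded.
iota [06:30, 10:55] → before → excluded.
mu [06:20, 08:30] → before → excluded.
theta [09:35, 10:50] → before → excluded.
zeta [08:50, 11:25] → before → excluded.
No candidates → none.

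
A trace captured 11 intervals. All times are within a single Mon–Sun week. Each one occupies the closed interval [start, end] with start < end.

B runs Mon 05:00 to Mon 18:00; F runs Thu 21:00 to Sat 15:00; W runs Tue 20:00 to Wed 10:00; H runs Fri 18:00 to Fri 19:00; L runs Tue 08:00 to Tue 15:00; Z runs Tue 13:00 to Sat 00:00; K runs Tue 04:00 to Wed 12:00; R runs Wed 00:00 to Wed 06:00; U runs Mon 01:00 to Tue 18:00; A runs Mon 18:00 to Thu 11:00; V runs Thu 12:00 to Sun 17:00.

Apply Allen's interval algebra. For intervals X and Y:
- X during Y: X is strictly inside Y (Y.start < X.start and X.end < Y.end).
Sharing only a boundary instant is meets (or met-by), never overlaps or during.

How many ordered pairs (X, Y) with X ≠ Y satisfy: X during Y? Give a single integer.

16

Checking all 110 ordered pairs for relation 'during'; matching pairs in alphabetical order:
(B, U): B during U ✓
(F, V): F during V ✓
(H, F): H during F ✓
(H, V): H during V ✓
(H, Z): H during Z ✓
(K, A): K during A ✓
(L, A): L during A ✓
(L, K): L during K ✓
(L, U): L during U ✓
(R, A): R during A ✓
(R, K): R during K ✓
(R, W): R during W ✓
(R, Z): R during Z ✓
(W, A): W during A ✓
(W, K): W during K ✓
(W, Z): W during Z ✓
Count: 16.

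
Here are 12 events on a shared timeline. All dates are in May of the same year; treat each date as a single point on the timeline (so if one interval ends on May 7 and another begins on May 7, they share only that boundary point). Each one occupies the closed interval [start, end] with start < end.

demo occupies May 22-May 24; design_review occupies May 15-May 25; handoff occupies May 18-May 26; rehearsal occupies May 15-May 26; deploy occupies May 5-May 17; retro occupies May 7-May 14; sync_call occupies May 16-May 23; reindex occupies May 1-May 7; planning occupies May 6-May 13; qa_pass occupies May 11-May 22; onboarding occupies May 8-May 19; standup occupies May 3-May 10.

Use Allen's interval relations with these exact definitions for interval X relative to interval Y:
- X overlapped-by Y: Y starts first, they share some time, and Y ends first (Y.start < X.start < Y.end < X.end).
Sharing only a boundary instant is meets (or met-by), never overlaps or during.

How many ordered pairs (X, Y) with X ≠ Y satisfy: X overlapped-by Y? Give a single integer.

29

Checking all 132 ordered pairs for relation 'overlapped-by'; matching pairs in alphabetical order:
(demo, sync_call): demo overlapped-by sync_call ✓
(deploy, reindex): deploy overlapped-by reindex ✓
(deploy, standup): deploy overlapped-by standup ✓
(design_review, deploy): design_review overlapped-by deploy ✓
(design_review, onboarding): design_review overlapped-by onboarding ✓
(design_review, qa_pass): design_review overlapped-by qa_pass ✓
(handoff, design_review): handoff overlapped-by design_review ✓
(handoff, onboarding): handoff overlapped-by onboarding ✓
(handoff, qa_pass): handoff overlapped-by qa_pass ✓
(handoff, sync_call): handoff overlapped-by sync_call ✓
(onboarding, deploy): onboarding overlapped-by deploy ✓
(onboarding, planning): onboarding overlapped-by planning ✓
(onboarding, retro): onboarding overlapped-by retro ✓
(onboarding, standup): onboarding overlapped-by standup ✓
(planning, reindex): planning overlapped-by reindex ✓
(planning, standup): planning overlapped-by standup ✓
(qa_pass, deploy): qa_pass overlapped-by deploy ✓
(qa_pass, onboarding): qa_pass overlapped-by onboarding ✓
(qa_pass, planning): qa_pass overlapped-by planning ✓
(qa_pass, retro): qa_pass overlapped-by retro ✓
(rehearsal, deploy): rehearsal overlapped-by deploy ✓
(rehearsal, onboarding): rehearsal overlapped-by onboarding ✓
(rehearsal, qa_pass): rehearsal overlapped-by qa_pass ✓
(retro, planning): retro overlapped-by planning ✓
... plus 5 further pairs not listed.
Count: 29.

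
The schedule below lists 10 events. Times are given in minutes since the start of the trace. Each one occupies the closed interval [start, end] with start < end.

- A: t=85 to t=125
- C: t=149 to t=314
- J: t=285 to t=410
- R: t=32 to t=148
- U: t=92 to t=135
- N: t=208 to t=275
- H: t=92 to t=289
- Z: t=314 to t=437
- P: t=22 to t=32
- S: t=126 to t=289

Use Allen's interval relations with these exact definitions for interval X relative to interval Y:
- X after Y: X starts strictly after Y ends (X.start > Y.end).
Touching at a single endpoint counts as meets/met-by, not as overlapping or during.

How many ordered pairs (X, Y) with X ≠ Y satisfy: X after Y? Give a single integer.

Checking all 90 ordered pairs for relation 'after'; matching pairs in alphabetical order:
(A, P): A after P ✓
(C, A): C after A ✓
(C, P): C after P ✓
(C, R): C after R ✓
(C, U): C after U ✓
(H, P): H after P ✓
(J, A): J after A ✓
(J, N): J after N ✓
(J, P): J after P ✓
(J, R): J after R ✓
(J, U): J after U ✓
(N, A): N after A ✓
(N, P): N after P ✓
(N, R): N after R ✓
(N, U): N after U ✓
(S, A): S after A ✓
(S, P): S after P ✓
(U, P): U after P ✓
(Z, A): Z after A ✓
(Z, H): Z after H ✓
(Z, N): Z after N ✓
(Z, P): Z after P ✓
(Z, R): Z after R ✓
(Z, S): Z after S ✓
... plus 1 further pairs not listed.
Count: 25.

25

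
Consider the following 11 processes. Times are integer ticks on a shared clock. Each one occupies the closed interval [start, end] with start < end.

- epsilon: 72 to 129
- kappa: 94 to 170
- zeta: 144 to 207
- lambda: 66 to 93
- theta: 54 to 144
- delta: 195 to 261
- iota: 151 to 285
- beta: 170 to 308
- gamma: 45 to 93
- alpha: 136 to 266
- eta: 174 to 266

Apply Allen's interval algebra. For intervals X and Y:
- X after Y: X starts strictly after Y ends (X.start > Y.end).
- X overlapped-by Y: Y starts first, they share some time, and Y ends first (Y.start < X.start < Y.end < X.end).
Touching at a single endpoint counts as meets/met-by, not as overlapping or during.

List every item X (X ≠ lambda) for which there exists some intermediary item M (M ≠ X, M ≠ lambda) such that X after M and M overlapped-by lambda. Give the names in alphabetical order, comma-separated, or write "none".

Target lambda = [66, 93].
Intermediaries M with M overlapped-by lambda: epsilon.
Via epsilon — items with X after epsilon: alpha, beta, delta, eta, iota, zeta.
Union: alpha, beta, delta, eta, iota, zeta.

alpha, beta, delta, eta, iota, zeta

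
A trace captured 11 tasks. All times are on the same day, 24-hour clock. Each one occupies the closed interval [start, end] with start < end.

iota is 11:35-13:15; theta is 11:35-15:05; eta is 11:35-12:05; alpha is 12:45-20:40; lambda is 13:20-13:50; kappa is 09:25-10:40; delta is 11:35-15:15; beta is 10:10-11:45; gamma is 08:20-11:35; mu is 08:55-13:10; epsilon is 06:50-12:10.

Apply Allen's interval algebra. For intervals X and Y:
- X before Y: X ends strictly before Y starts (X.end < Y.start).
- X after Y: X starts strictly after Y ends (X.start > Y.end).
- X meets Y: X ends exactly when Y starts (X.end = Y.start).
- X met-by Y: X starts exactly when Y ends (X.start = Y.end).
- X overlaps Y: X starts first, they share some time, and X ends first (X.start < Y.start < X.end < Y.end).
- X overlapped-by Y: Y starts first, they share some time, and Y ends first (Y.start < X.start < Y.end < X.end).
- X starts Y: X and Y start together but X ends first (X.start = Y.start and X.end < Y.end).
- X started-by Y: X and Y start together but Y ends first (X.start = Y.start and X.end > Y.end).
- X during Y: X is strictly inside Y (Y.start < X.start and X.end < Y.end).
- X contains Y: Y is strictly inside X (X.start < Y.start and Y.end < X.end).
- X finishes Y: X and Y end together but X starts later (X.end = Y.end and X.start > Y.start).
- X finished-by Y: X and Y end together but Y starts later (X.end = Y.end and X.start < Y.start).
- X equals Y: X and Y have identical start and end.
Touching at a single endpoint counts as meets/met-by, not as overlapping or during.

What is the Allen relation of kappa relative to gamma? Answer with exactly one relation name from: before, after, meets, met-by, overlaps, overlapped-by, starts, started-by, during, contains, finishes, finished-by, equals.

kappa = [09:25, 10:40]; gamma = [08:20, 11:35].
Compare endpoints: kappa.start > gamma.start, kappa.start < gamma.end, kappa.end > gamma.start, kappa.end < gamma.end.
That pattern is 'during'.

during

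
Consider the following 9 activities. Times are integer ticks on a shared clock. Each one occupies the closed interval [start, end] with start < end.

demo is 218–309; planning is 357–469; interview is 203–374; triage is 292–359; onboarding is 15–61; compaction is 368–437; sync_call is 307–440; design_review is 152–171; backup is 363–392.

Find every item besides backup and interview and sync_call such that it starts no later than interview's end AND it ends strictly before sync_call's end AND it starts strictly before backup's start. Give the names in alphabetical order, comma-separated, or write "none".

Conditions: its start is no later than interview's end (X.start <= 374) AND its end is strictly before sync_call's end (X.end < 440) AND its start is strictly before backup's start (X.start < 363).
compaction: start 368 <= 374? ✓; end 437 < 440? ✓; start 368 < 363? ✗ → no.
demo: start 218 <= 374? ✓; end 309 < 440? ✓; start 218 < 363? ✓ → yes.
design_review: start 152 <= 374? ✓; end 171 < 440? ✓; start 152 < 363? ✓ → yes.
onboarding: start 15 <= 374? ✓; end 61 < 440? ✓; start 15 < 363? ✓ → yes.
planning: start 357 <= 374? ✓; end 469 < 440? ✗; start 357 < 363? ✓ → no.
triage: start 292 <= 374? ✓; end 359 < 440? ✓; start 292 < 363? ✓ → yes.
Result: demo, design_review, onboarding, triage.

demo, design_review, onboarding, triage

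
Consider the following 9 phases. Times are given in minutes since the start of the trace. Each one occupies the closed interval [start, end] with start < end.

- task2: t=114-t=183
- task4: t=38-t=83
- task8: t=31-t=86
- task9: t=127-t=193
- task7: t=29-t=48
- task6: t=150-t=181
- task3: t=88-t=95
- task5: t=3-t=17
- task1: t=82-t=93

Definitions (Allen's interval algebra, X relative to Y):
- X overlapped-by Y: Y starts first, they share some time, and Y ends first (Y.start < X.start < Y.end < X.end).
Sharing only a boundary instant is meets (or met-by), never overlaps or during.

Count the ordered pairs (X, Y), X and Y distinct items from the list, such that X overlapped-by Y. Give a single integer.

6

Checking all 72 ordered pairs for relation 'overlapped-by'; matching pairs in alphabetical order:
(task1, task4): task1 overlapped-by task4 ✓
(task1, task8): task1 overlapped-by task8 ✓
(task3, task1): task3 overlapped-by task1 ✓
(task4, task7): task4 overlapped-by task7 ✓
(task8, task7): task8 overlapped-by task7 ✓
(task9, task2): task9 overlapped-by task2 ✓
Count: 6.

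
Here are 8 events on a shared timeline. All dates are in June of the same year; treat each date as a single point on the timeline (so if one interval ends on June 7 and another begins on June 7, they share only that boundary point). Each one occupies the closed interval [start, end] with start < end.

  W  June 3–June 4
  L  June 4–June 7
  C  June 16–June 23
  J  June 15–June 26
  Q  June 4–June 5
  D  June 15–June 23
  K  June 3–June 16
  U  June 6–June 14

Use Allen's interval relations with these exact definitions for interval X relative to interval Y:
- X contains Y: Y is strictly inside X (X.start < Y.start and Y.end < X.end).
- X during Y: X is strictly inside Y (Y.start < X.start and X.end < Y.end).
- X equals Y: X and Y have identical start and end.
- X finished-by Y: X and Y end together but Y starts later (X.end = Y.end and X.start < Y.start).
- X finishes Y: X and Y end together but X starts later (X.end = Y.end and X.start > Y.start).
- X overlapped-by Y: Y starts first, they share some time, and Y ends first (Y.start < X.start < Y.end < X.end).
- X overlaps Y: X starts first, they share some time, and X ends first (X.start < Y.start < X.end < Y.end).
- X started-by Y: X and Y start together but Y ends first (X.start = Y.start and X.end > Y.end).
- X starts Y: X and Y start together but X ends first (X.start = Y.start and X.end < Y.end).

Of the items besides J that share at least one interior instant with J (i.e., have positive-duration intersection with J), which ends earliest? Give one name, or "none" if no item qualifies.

Target J = [June 15, June 26].
C [June 16, June 23] → during → candidate.
D [June 15, June 23] → starts → candidate.
K [June 3, June 16] → overlaps → candidate.
L [June 4, June 7] → before → excluded.
Q [June 4, June 5] → before → excluded.
U [June 6, June 14] → before → excluded.
W [June 3, June 4] → before → excluded.
Among candidates, earliest end is June 16 → K.

K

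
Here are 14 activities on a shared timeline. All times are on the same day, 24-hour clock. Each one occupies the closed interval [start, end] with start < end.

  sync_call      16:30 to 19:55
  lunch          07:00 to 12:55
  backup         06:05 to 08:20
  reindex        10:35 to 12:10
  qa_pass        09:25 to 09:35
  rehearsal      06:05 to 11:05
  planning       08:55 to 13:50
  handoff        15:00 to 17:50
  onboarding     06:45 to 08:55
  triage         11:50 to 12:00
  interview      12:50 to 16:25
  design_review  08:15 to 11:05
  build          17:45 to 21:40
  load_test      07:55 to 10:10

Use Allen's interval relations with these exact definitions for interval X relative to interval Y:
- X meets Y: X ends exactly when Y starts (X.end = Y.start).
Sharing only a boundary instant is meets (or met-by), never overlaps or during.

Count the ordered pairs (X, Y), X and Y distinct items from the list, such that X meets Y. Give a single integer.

1

Checking all 182 ordered pairs for relation 'meets'; matching pairs in alphabetical order:
(onboarding, planning): onboarding meets planning ✓
Count: 1.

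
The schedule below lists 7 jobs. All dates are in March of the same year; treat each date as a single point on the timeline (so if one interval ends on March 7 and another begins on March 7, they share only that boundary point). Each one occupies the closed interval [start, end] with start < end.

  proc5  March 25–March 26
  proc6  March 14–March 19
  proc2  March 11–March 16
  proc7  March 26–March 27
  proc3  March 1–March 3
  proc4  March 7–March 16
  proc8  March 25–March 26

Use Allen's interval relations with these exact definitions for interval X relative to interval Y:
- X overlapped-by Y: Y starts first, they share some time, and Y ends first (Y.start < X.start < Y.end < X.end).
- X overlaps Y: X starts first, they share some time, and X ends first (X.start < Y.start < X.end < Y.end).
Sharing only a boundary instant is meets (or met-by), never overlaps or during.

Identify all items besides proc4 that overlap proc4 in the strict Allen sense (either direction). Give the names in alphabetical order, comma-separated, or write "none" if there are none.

proc6

Target proc4 = [March 7, March 16].
proc2 [March 11, March 16] → finishes → no.
proc3 [March 1, March 3] → before → no.
proc5 [March 25, March 26] → after → no.
proc6 [March 14, March 19] → overlapped-by → yes.
proc7 [March 26, March 27] → after → no.
proc8 [March 25, March 26] → after → no.
Result: proc6.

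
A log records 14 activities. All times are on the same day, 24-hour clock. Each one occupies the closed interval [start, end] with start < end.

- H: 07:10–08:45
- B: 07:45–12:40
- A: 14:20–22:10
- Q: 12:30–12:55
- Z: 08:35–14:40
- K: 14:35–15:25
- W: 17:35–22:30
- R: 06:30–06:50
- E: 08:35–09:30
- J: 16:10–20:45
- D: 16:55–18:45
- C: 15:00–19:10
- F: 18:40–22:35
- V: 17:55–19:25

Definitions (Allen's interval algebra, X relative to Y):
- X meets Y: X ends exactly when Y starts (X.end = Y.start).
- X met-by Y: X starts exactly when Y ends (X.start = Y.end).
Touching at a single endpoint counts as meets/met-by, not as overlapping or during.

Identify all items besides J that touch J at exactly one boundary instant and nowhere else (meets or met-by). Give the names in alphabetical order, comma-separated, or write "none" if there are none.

Target J = [16:10, 20:45].
A [14:20, 22:10] → contains → no.
B [07:45, 12:40] → before → no.
C [15:00, 19:10] → overlaps → no.
D [16:55, 18:45] → during → no.
E [08:35, 09:30] → before → no.
F [18:40, 22:35] → overlapped-by → no.
H [07:10, 08:45] → before → no.
K [14:35, 15:25] → before → no.
Q [12:30, 12:55] → before → no.
R [06:30, 06:50] → before → no.
V [17:55, 19:25] → during → no.
W [17:35, 22:30] → overlapped-by → no.
Z [08:35, 14:40] → before → no.
Result: none.

none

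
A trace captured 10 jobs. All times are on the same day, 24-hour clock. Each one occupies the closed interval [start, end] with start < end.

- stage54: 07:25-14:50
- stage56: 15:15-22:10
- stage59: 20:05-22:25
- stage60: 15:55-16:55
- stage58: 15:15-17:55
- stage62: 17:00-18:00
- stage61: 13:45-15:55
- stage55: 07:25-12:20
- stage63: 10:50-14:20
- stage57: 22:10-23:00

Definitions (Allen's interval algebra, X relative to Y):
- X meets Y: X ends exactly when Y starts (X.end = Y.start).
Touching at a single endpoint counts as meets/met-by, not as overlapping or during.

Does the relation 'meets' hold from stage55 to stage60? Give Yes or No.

stage55 = [07:25, 12:20], stage60 = [15:55, 16:55].
Actual relation of stage55 to stage60: before.
Asked whether 'meets' holds → No.

No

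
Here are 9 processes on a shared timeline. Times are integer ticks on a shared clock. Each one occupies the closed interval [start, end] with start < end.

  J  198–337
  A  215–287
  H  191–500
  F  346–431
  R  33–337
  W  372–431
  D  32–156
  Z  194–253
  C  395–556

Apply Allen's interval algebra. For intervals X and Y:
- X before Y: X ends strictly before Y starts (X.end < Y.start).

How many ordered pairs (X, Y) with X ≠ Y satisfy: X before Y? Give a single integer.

19

Checking all 72 ordered pairs for relation 'before'; matching pairs in alphabetical order:
(A, C): A before C ✓
(A, F): A before F ✓
(A, W): A before W ✓
(D, A): D before A ✓
(D, C): D before C ✓
(D, F): D before F ✓
(D, H): D before H ✓
(D, J): D before J ✓
(D, W): D before W ✓
(D, Z): D before Z ✓
(J, C): J before C ✓
(J, F): J before F ✓
(J, W): J before W ✓
(R, C): R before C ✓
(R, F): R before F ✓
(R, W): R before W ✓
(Z, C): Z before C ✓
(Z, F): Z before F ✓
(Z, W): Z before W ✓
Count: 19.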